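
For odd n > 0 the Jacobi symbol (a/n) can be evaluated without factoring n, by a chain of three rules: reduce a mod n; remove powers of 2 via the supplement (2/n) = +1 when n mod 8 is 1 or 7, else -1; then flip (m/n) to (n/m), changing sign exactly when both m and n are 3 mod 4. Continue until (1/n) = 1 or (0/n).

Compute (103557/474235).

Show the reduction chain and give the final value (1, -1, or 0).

reciprocity: (103557/474235) = +1·(474235/103557) since 103557 mod 4 = 1, 474235 mod 4 = 3; sign now +1
(474235/103557) = (60007/103557)   [reduce mod 103557]
reciprocity: (60007/103557) = +1·(103557/60007) since 60007 mod 4 = 3, 103557 mod 4 = 1; sign now +1
(103557/60007) = (43550/60007)   [reduce mod 60007]
43550 = 2^1·21775; (2/60007) = +1 since 60007 mod 8 = 7, so (43550/60007) = (+1)^1·(21775/60007); sign now +1
reciprocity: (21775/60007) = -1·(60007/21775) since 21775 mod 4 = 3, 60007 mod 4 = 3; sign now -1
(60007/21775) = (16457/21775)   [reduce mod 21775]
reciprocity: (16457/21775) = +1·(21775/16457) since 16457 mod 4 = 1, 21775 mod 4 = 3; sign now -1
(21775/16457) = (5318/16457)   [reduce mod 16457]
5318 = 2^1·2659; (2/16457) = +1 since 16457 mod 8 = 1, so (5318/16457) = (+1)^1·(2659/16457); sign now -1
reciprocity: (2659/16457) = +1·(16457/2659) since 2659 mod 4 = 3, 16457 mod 4 = 1; sign now -1
(16457/2659) = (503/2659)   [reduce mod 2659]
reciprocity: (503/2659) = -1·(2659/503) since 503 mod 4 = 3, 2659 mod 4 = 3; sign now +1
(2659/503) = (144/503)   [reduce mod 503]
144 = 2^4·9; (2/503) = +1 since 503 mod 8 = 7, so (144/503) = (+1)^4·(9/503); sign now +1
reciprocity: (9/503) = +1·(503/9) since 9 mod 4 = 1, 503 mod 4 = 3; sign now +1
(503/9) = (8/9)   [reduce mod 9]
8 = 2^3·1; (2/9) = +1 since 9 mod 8 = 1, so (8/9) = (+1)^3·(1/9); sign now +1
(1/9) = 1; final value = sign = +1

1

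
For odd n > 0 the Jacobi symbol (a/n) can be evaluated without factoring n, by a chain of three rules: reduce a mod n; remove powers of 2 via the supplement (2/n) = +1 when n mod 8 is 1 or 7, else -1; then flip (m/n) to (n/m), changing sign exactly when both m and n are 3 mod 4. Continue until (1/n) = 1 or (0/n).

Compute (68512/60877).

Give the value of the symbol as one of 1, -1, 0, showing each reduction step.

(68512/60877) = (7635/60877)   [reduce mod 60877]
reciprocity: (7635/60877) = +1·(60877/7635) since 7635 mod 4 = 3, 60877 mod 4 = 1; sign now +1
(60877/7635) = (7432/7635)   [reduce mod 7635]
7432 = 2^3·929; (2/7635) = -1 since 7635 mod 8 = 3, so (7432/7635) = (-1)^3·(929/7635); sign now -1
reciprocity: (929/7635) = +1·(7635/929) since 929 mod 4 = 1, 7635 mod 4 = 3; sign now -1
(7635/929) = (203/929)   [reduce mod 929]
reciprocity: (203/929) = +1·(929/203) since 203 mod 4 = 3, 929 mod 4 = 1; sign now -1
(929/203) = (117/203)   [reduce mod 203]
reciprocity: (117/203) = +1·(203/117) since 117 mod 4 = 1, 203 mod 4 = 3; sign now -1
(203/117) = (86/117)   [reduce mod 117]
86 = 2^1·43; (2/117) = -1 since 117 mod 8 = 5, so (86/117) = (-1)^1·(43/117); sign now +1
reciprocity: (43/117) = +1·(117/43) since 43 mod 4 = 3, 117 mod 4 = 1; sign now +1
(117/43) = (31/43)   [reduce mod 43]
reciprocity: (31/43) = -1·(43/31) since 31 mod 4 = 3, 43 mod 4 = 3; sign now -1
(43/31) = (12/31)   [reduce mod 31]
12 = 2^2·3; (2/31) = +1 since 31 mod 8 = 7, so (12/31) = (+1)^2·(3/31); sign now -1
reciprocity: (3/31) = -1·(31/3) since 3 mod 4 = 3, 31 mod 4 = 3; sign now +1
(31/3) = (1/3)   [reduce mod 3]
(1/3) = 1; final value = sign = +1

1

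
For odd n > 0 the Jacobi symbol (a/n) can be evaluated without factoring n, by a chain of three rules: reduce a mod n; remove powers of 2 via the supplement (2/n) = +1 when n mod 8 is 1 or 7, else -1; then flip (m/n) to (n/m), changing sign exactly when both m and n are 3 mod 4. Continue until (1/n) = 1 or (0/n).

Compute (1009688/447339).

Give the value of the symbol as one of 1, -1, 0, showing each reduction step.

1

(1009688/447339): 1009688 mod 447339 = 115010, so (1009688/447339) = (115010/447339)
factor out 2^1: 115010 = 2^1·57505; with 447339 mod 8 = 3, (2/447339) = -1; sign now -1; continue with (57505/447339)
flip (57505/447339) -> (447339/57505): both odd, 57505 mod 4 = 1, 447339 mod 4 = 3, so the flip contributes +1; sign now -1
(447339/57505): 447339 mod 57505 = 44804, so (447339/57505) = (44804/57505)
factor out 2^2: 44804 = 2^2·11201; with 57505 mod 8 = 1, (2/57505) = +1; sign now -1; continue with (11201/57505)
flip (11201/57505) -> (57505/11201): both odd, 11201 mod 4 = 1, 57505 mod 4 = 1, so the flip contributes +1; sign now -1
(57505/11201): 57505 mod 11201 = 1500, so (57505/11201) = (1500/11201)
factor out 2^2: 1500 = 2^2·375; with 11201 mod 8 = 1, (2/11201) = +1; sign now -1; continue with (375/11201)
flip (375/11201) -> (11201/375): both odd, 375 mod 4 = 3, 11201 mod 4 = 1, so the flip contributes +1; sign now -1
(11201/375): 11201 mod 375 = 326, so (11201/375) = (326/375)
factor out 2^1: 326 = 2^1·163; with 375 mod 8 = 7, (2/375) = +1; sign now -1; continue with (163/375)
flip (163/375) -> (375/163): both odd, 163 mod 4 = 3, 375 mod 4 = 3, so the flip contributes -1; sign now +1
(375/163): 375 mod 163 = 49, so (375/163) = (49/163)
flip (49/163) -> (163/49): both odd, 49 mod 4 = 1, 163 mod 4 = 3, so the flip contributes +1; sign now +1
(163/49): 163 mod 49 = 16, so (163/49) = (16/49)
factor out 2^4: 16 = 2^4·1; with 49 mod 8 = 1, (2/49) = +1; sign now +1; continue with (1/49)
reached (1/49) = 1, so the symbol is +1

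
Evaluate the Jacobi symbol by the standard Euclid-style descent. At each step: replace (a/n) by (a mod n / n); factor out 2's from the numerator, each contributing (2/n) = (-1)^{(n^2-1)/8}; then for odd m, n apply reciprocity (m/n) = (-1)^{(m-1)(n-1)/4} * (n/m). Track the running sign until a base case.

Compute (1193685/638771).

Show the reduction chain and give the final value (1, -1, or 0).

(1193685/638771) = (554914/638771)   [reduce mod 638771]
554914 = 2^1·277457; (2/638771) = -1 since 638771 mod 8 = 3, so (554914/638771) = (-1)^1·(277457/638771); sign now -1
reciprocity: (277457/638771) = +1·(638771/277457) since 277457 mod 4 = 1, 638771 mod 4 = 3; sign now -1
(638771/277457) = (83857/277457)   [reduce mod 277457]
reciprocity: (83857/277457) = +1·(277457/83857) since 83857 mod 4 = 1, 277457 mod 4 = 1; sign now -1
(277457/83857) = (25886/83857)   [reduce mod 83857]
25886 = 2^1·12943; (2/83857) = +1 since 83857 mod 8 = 1, so (25886/83857) = (+1)^1·(12943/83857); sign now -1
reciprocity: (12943/83857) = +1·(83857/12943) since 12943 mod 4 = 3, 83857 mod 4 = 1; sign now -1
(83857/12943) = (6199/12943)   [reduce mod 12943]
reciprocity: (6199/12943) = -1·(12943/6199) since 6199 mod 4 = 3, 12943 mod 4 = 3; sign now +1
(12943/6199) = (545/6199)   [reduce mod 6199]
reciprocity: (545/6199) = +1·(6199/545) since 545 mod 4 = 1, 6199 mod 4 = 3; sign now +1
(6199/545) = (204/545)   [reduce mod 545]
204 = 2^2·51; (2/545) = +1 since 545 mod 8 = 1, so (204/545) = (+1)^2·(51/545); sign now +1
reciprocity: (51/545) = +1·(545/51) since 51 mod 4 = 3, 545 mod 4 = 1; sign now +1
(545/51) = (35/51)   [reduce mod 51]
reciprocity: (35/51) = -1·(51/35) since 35 mod 4 = 3, 51 mod 4 = 3; sign now -1
(51/35) = (16/35)   [reduce mod 35]
16 = 2^4·1; (2/35) = -1 since 35 mod 8 = 3, so (16/35) = (-1)^4·(1/35); sign now -1
(1/35) = 1; final value = sign = -1

-1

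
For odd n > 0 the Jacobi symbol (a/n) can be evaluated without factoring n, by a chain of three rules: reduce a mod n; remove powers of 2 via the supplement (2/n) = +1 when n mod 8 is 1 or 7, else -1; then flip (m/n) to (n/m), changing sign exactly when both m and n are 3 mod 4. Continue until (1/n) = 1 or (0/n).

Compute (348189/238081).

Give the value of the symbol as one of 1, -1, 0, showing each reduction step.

1

(348189/238081): 348189 mod 238081 = 110108, so (348189/238081) = (110108/238081)
factor out 2^2: 110108 = 2^2·27527; with 238081 mod 8 = 1, (2/238081) = +1; sign now +1; continue with (27527/238081)
flip (27527/238081) -> (238081/27527): both odd, 27527 mod 4 = 3, 238081 mod 4 = 1, so the flip contributes +1; sign now +1
(238081/27527): 238081 mod 27527 = 17865, so (238081/27527) = (17865/27527)
flip (17865/27527) -> (27527/17865): both odd, 17865 mod 4 = 1, 27527 mod 4 = 3, so the flip contributes +1; sign now +1
(27527/17865): 27527 mod 17865 = 9662, so (27527/17865) = (9662/17865)
factor out 2^1: 9662 = 2^1·4831; with 17865 mod 8 = 1, (2/17865) = +1; sign now +1; continue with (4831/17865)
flip (4831/17865) -> (17865/4831): both odd, 4831 mod 4 = 3, 17865 mod 4 = 1, so the flip contributes +1; sign now +1
(17865/4831): 17865 mod 4831 = 3372, so (17865/4831) = (3372/4831)
factor out 2^2: 3372 = 2^2·843; with 4831 mod 8 = 7, (2/4831) = +1; sign now +1; continue with (843/4831)
flip (843/4831) -> (4831/843): both odd, 843 mod 4 = 3, 4831 mod 4 = 3, so the flip contributes -1; sign now -1
(4831/843): 4831 mod 843 = 616, so (4831/843) = (616/843)
factor out 2^3: 616 = 2^3·77; with 843 mod 8 = 3, (2/843) = -1; sign now +1; continue with (77/843)
flip (77/843) -> (843/77): both odd, 77 mod 4 = 1, 843 mod 4 = 3, so the flip contributes +1; sign now +1
(843/77): 843 mod 77 = 73, so (843/77) = (73/77)
flip (73/77) -> (77/73): both odd, 73 mod 4 = 1, 77 mod 4 = 1, so the flip contributes +1; sign now +1
(77/73): 77 mod 73 = 4, so (77/73) = (4/73)
factor out 2^2: 4 = 2^2·1; with 73 mod 8 = 1, (2/73) = +1; sign now +1; continue with (1/73)
reached (1/73) = 1, so the symbol is +1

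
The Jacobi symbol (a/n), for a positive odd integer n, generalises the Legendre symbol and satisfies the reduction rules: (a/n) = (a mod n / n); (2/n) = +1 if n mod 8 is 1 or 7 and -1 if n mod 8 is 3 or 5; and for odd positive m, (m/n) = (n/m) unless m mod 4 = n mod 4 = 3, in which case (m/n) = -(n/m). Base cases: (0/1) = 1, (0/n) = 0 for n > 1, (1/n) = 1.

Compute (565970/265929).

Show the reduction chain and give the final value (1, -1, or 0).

-1

(565970/265929): 565970 mod 265929 = 34112, so (565970/265929) = (34112/265929)
factor out 2^6: 34112 = 2^6·533; with 265929 mod 8 = 1, (2/265929) = +1; sign now +1; continue with (533/265929)
flip (533/265929) -> (265929/533): both odd, 533 mod 4 = 1, 265929 mod 4 = 1, so the flip contributes +1; sign now +1
(265929/533): 265929 mod 533 = 495, so (265929/533) = (495/533)
flip (495/533) -> (533/495): both odd, 495 mod 4 = 3, 533 mod 4 = 1, so the flip contributes +1; sign now +1
(533/495): 533 mod 495 = 38, so (533/495) = (38/495)
factor out 2^1: 38 = 2^1·19; with 495 mod 8 = 7, (2/495) = +1; sign now +1; continue with (19/495)
flip (19/495) -> (495/19): both odd, 19 mod 4 = 3, 495 mod 4 = 3, so the flip contributes -1; sign now -1
(495/19): 495 mod 19 = 1, so (495/19) = (1/19)
reached (1/19) = 1, so the symbol is -1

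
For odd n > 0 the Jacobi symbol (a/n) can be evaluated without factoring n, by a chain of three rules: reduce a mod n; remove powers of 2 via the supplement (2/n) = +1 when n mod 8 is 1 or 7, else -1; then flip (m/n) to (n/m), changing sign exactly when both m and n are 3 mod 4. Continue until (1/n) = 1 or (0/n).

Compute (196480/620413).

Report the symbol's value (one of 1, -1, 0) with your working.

1

factor out 2^7: 196480 = 2^7·1535; with 620413 mod 8 = 5, (2/620413) = -1; sign now -1; continue with (1535/620413)
flip (1535/620413) -> (620413/1535): both odd, 1535 mod 4 = 3, 620413 mod 4 = 1, so the flip contributes +1; sign now -1
(620413/1535): 620413 mod 1535 = 273, so (620413/1535) = (273/1535)
flip (273/1535) -> (1535/273): both odd, 273 mod 4 = 1, 1535 mod 4 = 3, so the flip contributes +1; sign now -1
(1535/273): 1535 mod 273 = 170, so (1535/273) = (170/273)
factor out 2^1: 170 = 2^1·85; with 273 mod 8 = 1, (2/273) = +1; sign now -1; continue with (85/273)
flip (85/273) -> (273/85): both odd, 85 mod 4 = 1, 273 mod 4 = 1, so the flip contributes +1; sign now -1
(273/85): 273 mod 85 = 18, so (273/85) = (18/85)
factor out 2^1: 18 = 2^1·9; with 85 mod 8 = 5, (2/85) = -1; sign now +1; continue with (9/85)
flip (9/85) -> (85/9): both odd, 9 mod 4 = 1, 85 mod 4 = 1, so the flip contributes +1; sign now +1
(85/9): 85 mod 9 = 4, so (85/9) = (4/9)
factor out 2^2: 4 = 2^2·1; with 9 mod 8 = 1, (2/9) = +1; sign now +1; continue with (1/9)
reached (1/9) = 1, so the symbol is +1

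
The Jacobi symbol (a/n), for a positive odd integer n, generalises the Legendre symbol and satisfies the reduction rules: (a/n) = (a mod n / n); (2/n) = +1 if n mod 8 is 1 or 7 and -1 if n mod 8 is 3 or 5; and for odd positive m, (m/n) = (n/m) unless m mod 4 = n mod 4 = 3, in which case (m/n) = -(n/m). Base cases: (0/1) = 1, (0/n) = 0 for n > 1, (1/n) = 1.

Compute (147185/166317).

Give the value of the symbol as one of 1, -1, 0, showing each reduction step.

flip (147185/166317) -> (166317/147185): both odd, 147185 mod 4 = 1, 166317 mod 4 = 1, so the flip contributes +1; sign now +1
(166317/147185): 166317 mod 147185 = 19132, so (166317/147185) = (19132/147185)
factor out 2^2: 19132 = 2^2·4783; with 147185 mod 8 = 1, (2/147185) = +1; sign now +1; continue with (4783/147185)
flip (4783/147185) -> (147185/4783): both odd, 4783 mod 4 = 3, 147185 mod 4 = 1, so the flip contributes +1; sign now +1
(147185/4783): 147185 mod 4783 = 3695, so (147185/4783) = (3695/4783)
flip (3695/4783) -> (4783/3695): both odd, 3695 mod 4 = 3, 4783 mod 4 = 3, so the flip contributes -1; sign now -1
(4783/3695): 4783 mod 3695 = 1088, so (4783/3695) = (1088/3695)
factor out 2^6: 1088 = 2^6·17; with 3695 mod 8 = 7, (2/3695) = +1; sign now -1; continue with (17/3695)
flip (17/3695) -> (3695/17): both odd, 17 mod 4 = 1, 3695 mod 4 = 3, so the flip contributes +1; sign now -1
(3695/17): 3695 mod 17 = 6, so (3695/17) = (6/17)
factor out 2^1: 6 = 2^1·3; with 17 mod 8 = 1, (2/17) = +1; sign now -1; continue with (3/17)
flip (3/17) -> (17/3): both odd, 3 mod 4 = 3, 17 mod 4 = 1, so the flip contributes +1; sign now -1
(17/3): 17 mod 3 = 2, so (17/3) = (2/3)
factor out 2^1: 2 = 2^1·1; with 3 mod 8 = 3, (2/3) = -1; sign now +1; continue with (1/3)
reached (1/3) = 1, so the symbol is +1

1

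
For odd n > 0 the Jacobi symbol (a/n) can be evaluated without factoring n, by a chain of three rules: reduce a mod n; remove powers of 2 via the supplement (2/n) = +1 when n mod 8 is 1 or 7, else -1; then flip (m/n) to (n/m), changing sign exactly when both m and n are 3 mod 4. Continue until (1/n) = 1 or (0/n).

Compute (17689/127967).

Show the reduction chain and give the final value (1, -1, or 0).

flip (17689/127967) -> (127967/17689): both odd, 17689 mod 4 = 1, 127967 mod 4 = 3, so the flip contributes +1; sign now +1
(127967/17689): 127967 mod 17689 = 4144, so (127967/17689) = (4144/17689)
factor out 2^4: 4144 = 2^4·259; with 17689 mod 8 = 1, (2/17689) = +1; sign now +1; continue with (259/17689)
flip (259/17689) -> (17689/259): both odd, 259 mod 4 = 3, 17689 mod 4 = 1, so the flip contributes +1; sign now +1
(17689/259): 17689 mod 259 = 77, so (17689/259) = (77/259)
flip (77/259) -> (259/77): both odd, 77 mod 4 = 1, 259 mod 4 = 3, so the flip contributes +1; sign now +1
(259/77): 259 mod 77 = 28, so (259/77) = (28/77)
factor out 2^2: 28 = 2^2·7; with 77 mod 8 = 5, (2/77) = -1; sign now +1; continue with (7/77)
flip (7/77) -> (77/7): both odd, 7 mod 4 = 3, 77 mod 4 = 1, so the flip contributes +1; sign now +1
(77/7): 77 mod 7 = 0, so (77/7) = (0/7)
reached (0/7); gcd(a, n) > 1, so (0/7) = 0 and the symbol is 0

0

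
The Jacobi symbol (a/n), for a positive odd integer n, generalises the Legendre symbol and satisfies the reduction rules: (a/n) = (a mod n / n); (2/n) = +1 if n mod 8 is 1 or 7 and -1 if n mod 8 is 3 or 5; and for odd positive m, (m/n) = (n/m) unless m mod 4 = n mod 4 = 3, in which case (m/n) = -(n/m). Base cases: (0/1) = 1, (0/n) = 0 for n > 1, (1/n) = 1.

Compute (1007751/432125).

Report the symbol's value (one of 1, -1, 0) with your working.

(1007751/432125) = (143501/432125)   [reduce mod 432125]
reciprocity: (143501/432125) = +1·(432125/143501) since 143501 mod 4 = 1, 432125 mod 4 = 1; sign now +1
(432125/143501) = (1622/143501)   [reduce mod 143501]
1622 = 2^1·811; (2/143501) = -1 since 143501 mod 8 = 5, so (1622/143501) = (-1)^1·(811/143501); sign now -1
reciprocity: (811/143501) = +1·(143501/811) since 811 mod 4 = 3, 143501 mod 4 = 1; sign now -1
(143501/811) = (765/811)   [reduce mod 811]
reciprocity: (765/811) = +1·(811/765) since 765 mod 4 = 1, 811 mod 4 = 3; sign now -1
(811/765) = (46/765)   [reduce mod 765]
46 = 2^1·23; (2/765) = -1 since 765 mod 8 = 5, so (46/765) = (-1)^1·(23/765); sign now +1
reciprocity: (23/765) = +1·(765/23) since 23 mod 4 = 3, 765 mod 4 = 1; sign now +1
(765/23) = (6/23)   [reduce mod 23]
6 = 2^1·3; (2/23) = +1 since 23 mod 8 = 7, so (6/23) = (+1)^1·(3/23); sign now +1
reciprocity: (3/23) = -1·(23/3) since 3 mod 4 = 3, 23 mod 4 = 3; sign now -1
(23/3) = (2/3)   [reduce mod 3]
2 = 2^1·1; (2/3) = -1 since 3 mod 8 = 3, so (2/3) = (-1)^1·(1/3); sign now +1
(1/3) = 1; final value = sign = +1

1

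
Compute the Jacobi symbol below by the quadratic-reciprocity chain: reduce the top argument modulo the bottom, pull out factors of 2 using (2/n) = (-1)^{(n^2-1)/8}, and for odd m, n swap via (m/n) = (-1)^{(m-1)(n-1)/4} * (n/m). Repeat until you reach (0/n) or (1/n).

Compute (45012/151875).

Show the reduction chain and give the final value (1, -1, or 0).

45012 = 2^2·11253; (2/151875) = -1 since 151875 mod 8 = 3, so (45012/151875) = (-1)^2·(11253/151875); sign now +1
reciprocity: (11253/151875) = +1·(151875/11253) since 11253 mod 4 = 1, 151875 mod 4 = 3; sign now +1
(151875/11253) = (5586/11253)   [reduce mod 11253]
5586 = 2^1·2793; (2/11253) = -1 since 11253 mod 8 = 5, so (5586/11253) = (-1)^1·(2793/11253); sign now -1
reciprocity: (2793/11253) = +1·(11253/2793) since 2793 mod 4 = 1, 11253 mod 4 = 1; sign now -1
(11253/2793) = (81/2793)   [reduce mod 2793]
reciprocity: (81/2793) = +1·(2793/81) since 81 mod 4 = 1, 2793 mod 4 = 1; sign now -1
(2793/81) = (39/81)   [reduce mod 81]
reciprocity: (39/81) = +1·(81/39) since 39 mod 4 = 3, 81 mod 4 = 1; sign now -1
(81/39) = (3/39)   [reduce mod 39]
reciprocity: (3/39) = -1·(39/3) since 3 mod 4 = 3, 39 mod 4 = 3; sign now +1
(39/3) = (0/3)   [reduce mod 3]
(0/3) = 0   [gcd(a, n) > 1]; final value = 0

0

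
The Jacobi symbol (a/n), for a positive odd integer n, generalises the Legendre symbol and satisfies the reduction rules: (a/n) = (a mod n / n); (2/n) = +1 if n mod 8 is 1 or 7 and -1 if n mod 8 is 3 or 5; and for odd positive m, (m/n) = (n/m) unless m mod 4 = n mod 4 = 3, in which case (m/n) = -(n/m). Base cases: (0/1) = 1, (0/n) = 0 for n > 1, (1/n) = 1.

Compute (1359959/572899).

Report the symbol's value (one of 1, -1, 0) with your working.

(1359959/572899): 1359959 mod 572899 = 214161, so (1359959/572899) = (214161/572899)
flip (214161/572899) -> (572899/214161): both odd, 214161 mod 4 = 1, 572899 mod 4 = 3, so the flip contributes +1; sign now +1
(572899/214161): 572899 mod 214161 = 144577, so (572899/214161) = (144577/214161)
flip (144577/214161) -> (214161/144577): both odd, 144577 mod 4 = 1, 214161 mod 4 = 1, so the flip contributes +1; sign now +1
(214161/144577): 214161 mod 144577 = 69584, so (214161/144577) = (69584/144577)
factor out 2^4: 69584 = 2^4·4349; with 144577 mod 8 = 1, (2/144577) = +1; sign now +1; continue with (4349/144577)
flip (4349/144577) -> (144577/4349): both odd, 4349 mod 4 = 1, 144577 mod 4 = 1, so the flip contributes +1; sign now +1
(144577/4349): 144577 mod 4349 = 1060, so (144577/4349) = (1060/4349)
factor out 2^2: 1060 = 2^2·265; with 4349 mod 8 = 5, (2/4349) = -1; sign now +1; continue with (265/4349)
flip (265/4349) -> (4349/265): both odd, 265 mod 4 = 1, 4349 mod 4 = 1, so the flip contributes +1; sign now +1
(4349/265): 4349 mod 265 = 109, so (4349/265) = (109/265)
flip (109/265) -> (265/109): both odd, 109 mod 4 = 1, 265 mod 4 = 1, so the flip contributes +1; sign now +1
(265/109): 265 mod 109 = 47, so (265/109) = (47/109)
flip (47/109) -> (109/47): both odd, 47 mod 4 = 3, 109 mod 4 = 1, so the flip contributes +1; sign now +1
(109/47): 109 mod 47 = 15, so (109/47) = (15/47)
flip (15/47) -> (47/15): both odd, 15 mod 4 = 3, 47 mod 4 = 3, so the flip contributes -1; sign now -1
(47/15): 47 mod 15 = 2, so (47/15) = (2/15)
factor out 2^1: 2 = 2^1·1; with 15 mod 8 = 7, (2/15) = +1; sign now -1; continue with (1/15)
reached (1/15) = 1, so the symbol is -1

-1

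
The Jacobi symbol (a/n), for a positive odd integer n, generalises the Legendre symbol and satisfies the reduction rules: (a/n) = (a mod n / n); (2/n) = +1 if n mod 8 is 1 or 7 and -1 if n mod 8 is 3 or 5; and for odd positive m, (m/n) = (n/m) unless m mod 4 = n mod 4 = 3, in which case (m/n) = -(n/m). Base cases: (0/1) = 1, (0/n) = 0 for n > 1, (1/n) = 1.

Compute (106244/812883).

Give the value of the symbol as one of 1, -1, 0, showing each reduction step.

1

106244 = 2^2·26561; (2/812883) = -1 since 812883 mod 8 = 3, so (106244/812883) = (-1)^2·(26561/812883); sign now +1
reciprocity: (26561/812883) = +1·(812883/26561) since 26561 mod 4 = 1, 812883 mod 4 = 3; sign now +1
(812883/26561) = (16053/26561)   [reduce mod 26561]
reciprocity: (16053/26561) = +1·(26561/16053) since 16053 mod 4 = 1, 26561 mod 4 = 1; sign now +1
(26561/16053) = (10508/16053)   [reduce mod 16053]
10508 = 2^2·2627; (2/16053) = -1 since 16053 mod 8 = 5, so (10508/16053) = (-1)^2·(2627/16053); sign now +1
reciprocity: (2627/16053) = +1·(16053/2627) since 2627 mod 4 = 3, 16053 mod 4 = 1; sign now +1
(16053/2627) = (291/2627)   [reduce mod 2627]
reciprocity: (291/2627) = -1·(2627/291) since 291 mod 4 = 3, 2627 mod 4 = 3; sign now -1
(2627/291) = (8/291)   [reduce mod 291]
8 = 2^3·1; (2/291) = -1 since 291 mod 8 = 3, so (8/291) = (-1)^3·(1/291); sign now +1
(1/291) = 1; final value = sign = +1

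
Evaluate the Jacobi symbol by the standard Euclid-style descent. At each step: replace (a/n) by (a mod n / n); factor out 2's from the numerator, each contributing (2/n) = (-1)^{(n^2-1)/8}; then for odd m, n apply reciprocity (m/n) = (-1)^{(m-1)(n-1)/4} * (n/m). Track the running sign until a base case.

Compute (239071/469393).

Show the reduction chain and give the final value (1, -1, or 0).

reciprocity: (239071/469393) = +1·(469393/239071) since 239071 mod 4 = 3, 469393 mod 4 = 1; sign now +1
(469393/239071) = (230322/239071)   [reduce mod 239071]
230322 = 2^1·115161; (2/239071) = +1 since 239071 mod 8 = 7, so (230322/239071) = (+1)^1·(115161/239071); sign now +1
reciprocity: (115161/239071) = +1·(239071/115161) since 115161 mod 4 = 1, 239071 mod 4 = 3; sign now +1
(239071/115161) = (8749/115161)   [reduce mod 115161]
reciprocity: (8749/115161) = +1·(115161/8749) since 8749 mod 4 = 1, 115161 mod 4 = 1; sign now +1
(115161/8749) = (1424/8749)   [reduce mod 8749]
1424 = 2^4·89; (2/8749) = -1 since 8749 mod 8 = 5, so (1424/8749) = (-1)^4·(89/8749); sign now +1
reciprocity: (89/8749) = +1·(8749/89) since 89 mod 4 = 1, 8749 mod 4 = 1; sign now +1
(8749/89) = (27/89)   [reduce mod 89]
reciprocity: (27/89) = +1·(89/27) since 27 mod 4 = 3, 89 mod 4 = 1; sign now +1
(89/27) = (8/27)   [reduce mod 27]
8 = 2^3·1; (2/27) = -1 since 27 mod 8 = 3, so (8/27) = (-1)^3·(1/27); sign now -1
(1/27) = 1; final value = sign = -1

-1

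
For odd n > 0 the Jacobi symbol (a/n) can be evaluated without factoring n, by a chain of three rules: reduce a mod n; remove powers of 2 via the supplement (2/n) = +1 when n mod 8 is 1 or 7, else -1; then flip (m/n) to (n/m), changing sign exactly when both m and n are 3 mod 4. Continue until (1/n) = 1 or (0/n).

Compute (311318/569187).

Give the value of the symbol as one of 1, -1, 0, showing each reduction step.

-1

factor out 2^1: 311318 = 2^1·155659; with 569187 mod 8 = 3, (2/569187) = -1; sign now -1; continue with (155659/569187)
flip (155659/569187) -> (569187/155659): both odd, 155659 mod 4 = 3, 569187 mod 4 = 3, so the flip contributes -1; sign now +1
(569187/155659): 569187 mod 155659 = 102210, so (569187/155659) = (102210/155659)
factor out 2^1: 102210 = 2^1·51105; with 155659 mod 8 = 3, (2/155659) = -1; sign now -1; continue with (51105/155659)
flip (51105/155659) -> (155659/51105): both odd, 51105 mod 4 = 1, 155659 mod 4 = 3, so the flip contributes +1; sign now -1
(155659/51105): 155659 mod 51105 = 2344, so (155659/51105) = (2344/51105)
factor out 2^3: 2344 = 2^3·293; with 51105 mod 8 = 1, (2/51105) = +1; sign now -1; continue with (293/51105)
flip (293/51105) -> (51105/293): both odd, 293 mod 4 = 1, 51105 mod 4 = 1, so the flip contributes +1; sign now -1
(51105/293): 51105 mod 293 = 123, so (51105/293) = (123/293)
flip (123/293) -> (293/123): both odd, 123 mod 4 = 3, 293 mod 4 = 1, so the flip contributes +1; sign now -1
(293/123): 293 mod 123 = 47, so (293/123) = (47/123)
flip (47/123) -> (123/47): both odd, 47 mod 4 = 3, 123 mod 4 = 3, so the flip contributes -1; sign now +1
(123/47): 123 mod 47 = 29, so (123/47) = (29/47)
flip (29/47) -> (47/29): both odd, 29 mod 4 = 1, 47 mod 4 = 3, so the flip contributes +1; sign now +1
(47/29): 47 mod 29 = 18, so (47/29) = (18/29)
factor out 2^1: 18 = 2^1·9; with 29 mod 8 = 5, (2/29) = -1; sign now -1; continue with (9/29)
flip (9/29) -> (29/9): both odd, 9 mod 4 = 1, 29 mod 4 = 1, so the flip contributes +1; sign now -1
(29/9): 29 mod 9 = 2, so (29/9) = (2/9)
factor out 2^1: 2 = 2^1·1; with 9 mod 8 = 1, (2/9) = +1; sign now -1; continue with (1/9)
reached (1/9) = 1, so the symbol is -1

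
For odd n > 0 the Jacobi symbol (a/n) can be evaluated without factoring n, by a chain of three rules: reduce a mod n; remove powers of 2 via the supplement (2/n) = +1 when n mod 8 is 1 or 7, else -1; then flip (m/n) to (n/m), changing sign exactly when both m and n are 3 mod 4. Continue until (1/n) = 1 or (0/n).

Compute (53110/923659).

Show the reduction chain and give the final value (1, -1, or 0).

53110 = 2^1·26555; (2/923659) = -1 since 923659 mod 8 = 3, so (53110/923659) = (-1)^1·(26555/923659); sign now -1
reciprocity: (26555/923659) = -1·(923659/26555) since 26555 mod 4 = 3, 923659 mod 4 = 3; sign now +1
(923659/26555) = (20789/26555)   [reduce mod 26555]
reciprocity: (20789/26555) = +1·(26555/20789) since 20789 mod 4 = 1, 26555 mod 4 = 3; sign now +1
(26555/20789) = (5766/20789)   [reduce mod 20789]
5766 = 2^1·2883; (2/20789) = -1 since 20789 mod 8 = 5, so (5766/20789) = (-1)^1·(2883/20789); sign now -1
reciprocity: (2883/20789) = +1·(20789/2883) since 2883 mod 4 = 3, 20789 mod 4 = 1; sign now -1
(20789/2883) = (608/2883)   [reduce mod 2883]
608 = 2^5·19; (2/2883) = -1 since 2883 mod 8 = 3, so (608/2883) = (-1)^5·(19/2883); sign now +1
reciprocity: (19/2883) = -1·(2883/19) since 19 mod 4 = 3, 2883 mod 4 = 3; sign now -1
(2883/19) = (14/19)   [reduce mod 19]
14 = 2^1·7; (2/19) = -1 since 19 mod 8 = 3, so (14/19) = (-1)^1·(7/19); sign now +1
reciprocity: (7/19) = -1·(19/7) since 7 mod 4 = 3, 19 mod 4 = 3; sign now -1
(19/7) = (5/7)   [reduce mod 7]
reciprocity: (5/7) = +1·(7/5) since 5 mod 4 = 1, 7 mod 4 = 3; sign now -1
(7/5) = (2/5)   [reduce mod 5]
2 = 2^1·1; (2/5) = -1 since 5 mod 8 = 5, so (2/5) = (-1)^1·(1/5); sign now +1
(1/5) = 1; final value = sign = +1

1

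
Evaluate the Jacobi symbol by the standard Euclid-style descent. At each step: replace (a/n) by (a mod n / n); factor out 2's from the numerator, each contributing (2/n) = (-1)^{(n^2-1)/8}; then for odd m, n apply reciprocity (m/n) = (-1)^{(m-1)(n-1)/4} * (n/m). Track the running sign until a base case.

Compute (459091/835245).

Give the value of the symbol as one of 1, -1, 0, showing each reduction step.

-1

flip (459091/835245) -> (835245/459091): both odd, 459091 mod 4 = 3, 835245 mod 4 = 1, so the flip contributes +1; sign now +1
(835245/459091): 835245 mod 459091 = 376154, so (835245/459091) = (376154/459091)
factor out 2^1: 376154 = 2^1·188077; with 459091 mod 8 = 3, (2/459091) = -1; sign now -1; continue with (188077/459091)
flip (188077/459091) -> (459091/188077): both odd, 188077 mod 4 = 1, 459091 mod 4 = 3, so the flip contributes +1; sign now -1
(459091/188077): 459091 mod 188077 = 82937, so (459091/188077) = (82937/188077)
flip (82937/188077) -> (188077/82937): both odd, 82937 mod 4 = 1, 188077 mod 4 = 1, so the flip contributes +1; sign now -1
(188077/82937): 188077 mod 82937 = 22203, so (188077/82937) = (22203/82937)
flip (22203/82937) -> (82937/22203): both odd, 22203 mod 4 = 3, 82937 mod 4 = 1, so the flip contributes +1; sign now -1
(82937/22203): 82937 mod 22203 = 16328, so (82937/22203) = (16328/22203)
factor out 2^3: 16328 = 2^3·2041; with 22203 mod 8 = 3, (2/22203) = -1; sign now +1; continue with (2041/22203)
flip (2041/22203) -> (22203/2041): both odd, 2041 mod 4 = 1, 22203 mod 4 = 3, so the flip contributes +1; sign now +1
(22203/2041): 22203 mod 2041 = 1793, so (22203/2041) = (1793/2041)
flip (1793/2041) -> (2041/1793): both odd, 1793 mod 4 = 1, 2041 mod 4 = 1, so the flip contributes +1; sign now +1
(2041/1793): 2041 mod 1793 = 248, so (2041/1793) = (248/1793)
factor out 2^3: 248 = 2^3·31; with 1793 mod 8 = 1, (2/1793) = +1; sign now +1; continue with (31/1793)
flip (31/1793) -> (1793/31): both odd, 31 mod 4 = 3, 1793 mod 4 = 1, so the flip contributes +1; sign now +1
(1793/31): 1793 mod 31 = 26, so (1793/31) = (26/31)
factor out 2^1: 26 = 2^1·13; with 31 mod 8 = 7, (2/31) = +1; sign now +1; continue with (13/31)
flip (13/31) -> (31/13): both odd, 13 mod 4 = 1, 31 mod 4 = 3, so the flip contributes +1; sign now +1
(31/13): 31 mod 13 = 5, so (31/13) = (5/13)
flip (5/13) -> (13/5): both odd, 5 mod 4 = 1, 13 mod 4 = 1, so the flip contributes +1; sign now +1
(13/5): 13 mod 5 = 3, so (13/5) = (3/5)
flip (3/5) -> (5/3): both odd, 3 mod 4 = 3, 5 mod 4 = 1, so the flip contributes +1; sign now +1
(5/3): 5 mod 3 = 2, so (5/3) = (2/3)
factor out 2^1: 2 = 2^1·1; with 3 mod 8 = 3, (2/3) = -1; sign now -1; continue with (1/3)
reached (1/3) = 1, so the symbol is -1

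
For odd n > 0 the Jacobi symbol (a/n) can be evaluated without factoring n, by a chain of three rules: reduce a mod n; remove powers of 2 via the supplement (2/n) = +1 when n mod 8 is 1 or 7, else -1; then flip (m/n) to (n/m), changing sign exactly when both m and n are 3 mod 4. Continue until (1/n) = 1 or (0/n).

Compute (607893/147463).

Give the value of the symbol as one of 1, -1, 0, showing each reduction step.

(607893/147463): 607893 mod 147463 = 18041, so (607893/147463) = (18041/147463)
flip (18041/147463) -> (147463/18041): both odd, 18041 mod 4 = 1, 147463 mod 4 = 3, so the flip contributes +1; sign now +1
(147463/18041): 147463 mod 18041 = 3135, so (147463/18041) = (3135/18041)
flip (3135/18041) -> (18041/3135): both odd, 3135 mod 4 = 3, 18041 mod 4 = 1, so the flip contributes +1; sign now +1
(18041/3135): 18041 mod 3135 = 2366, so (18041/3135) = (2366/3135)
factor out 2^1: 2366 = 2^1·1183; with 3135 mod 8 = 7, (2/3135) = +1; sign now +1; continue with (1183/3135)
flip (1183/3135) -> (3135/1183): both odd, 1183 mod 4 = 3, 3135 mod 4 = 3, so the flip contributes -1; sign now -1
(3135/1183): 3135 mod 1183 = 769, so (3135/1183) = (769/1183)
flip (769/1183) -> (1183/769): both odd, 769 mod 4 = 1, 1183 mod 4 = 3, so the flip contributes +1; sign now -1
(1183/769): 1183 mod 769 = 414, so (1183/769) = (414/769)
factor out 2^1: 414 = 2^1·207; with 769 mod 8 = 1, (2/769) = +1; sign now -1; continue with (207/769)
flip (207/769) -> (769/207): both odd, 207 mod 4 = 3, 769 mod 4 = 1, so the flip contributes +1; sign now -1
(769/207): 769 mod 207 = 148, so (769/207) = (148/207)
factor out 2^2: 148 = 2^2·37; with 207 mod 8 = 7, (2/207) = +1; sign now -1; continue with (37/207)
flip (37/207) -> (207/37): both odd, 37 mod 4 = 1, 207 mod 4 = 3, so the flip contributes +1; sign now -1
(207/37): 207 mod 37 = 22, so (207/37) = (22/37)
factor out 2^1: 22 = 2^1·11; with 37 mod 8 = 5, (2/37) = -1; sign now +1; continue with (11/37)
flip (11/37) -> (37/11): both odd, 11 mod 4 = 3, 37 mod 4 = 1, so the flip contributes +1; sign now +1
(37/11): 37 mod 11 = 4, so (37/11) = (4/11)
factor out 2^2: 4 = 2^2·1; with 11 mod 8 = 3, (2/11) = -1; sign now +1; continue with (1/11)
reached (1/11) = 1, so the symbol is +1

1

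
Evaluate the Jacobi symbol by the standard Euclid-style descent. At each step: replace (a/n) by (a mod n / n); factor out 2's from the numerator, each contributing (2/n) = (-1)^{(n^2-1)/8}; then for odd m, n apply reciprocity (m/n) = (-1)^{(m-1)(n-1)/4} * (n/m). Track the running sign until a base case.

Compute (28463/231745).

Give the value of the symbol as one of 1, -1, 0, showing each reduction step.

1

flip (28463/231745) -> (231745/28463): both odd, 28463 mod 4 = 3, 231745 mod 4 = 1, so the flip contributes +1; sign now +1
(231745/28463): 231745 mod 28463 = 4041, so (231745/28463) = (4041/28463)
flip (4041/28463) -> (28463/4041): both odd, 4041 mod 4 = 1, 28463 mod 4 = 3, so the flip contributes +1; sign now +1
(28463/4041): 28463 mod 4041 = 176, so (28463/4041) = (176/4041)
factor out 2^4: 176 = 2^4·11; with 4041 mod 8 = 1, (2/4041) = +1; sign now +1; continue with (11/4041)
flip (11/4041) -> (4041/11): both odd, 11 mod 4 = 3, 4041 mod 4 = 1, so the flip contributes +1; sign now +1
(4041/11): 4041 mod 11 = 4, so (4041/11) = (4/11)
factor out 2^2: 4 = 2^2·1; with 11 mod 8 = 3, (2/11) = -1; sign now +1; continue with (1/11)
reached (1/11) = 1, so the symbol is +1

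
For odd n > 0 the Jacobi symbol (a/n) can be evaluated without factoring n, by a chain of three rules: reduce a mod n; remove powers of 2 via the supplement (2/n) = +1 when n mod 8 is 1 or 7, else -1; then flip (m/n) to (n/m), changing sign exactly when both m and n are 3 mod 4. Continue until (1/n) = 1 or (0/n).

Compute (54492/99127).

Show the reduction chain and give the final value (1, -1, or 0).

1

54492 = 2^2·13623; (2/99127) = +1 since 99127 mod 8 = 7, so (54492/99127) = (+1)^2·(13623/99127); sign now +1
reciprocity: (13623/99127) = -1·(99127/13623) since 13623 mod 4 = 3, 99127 mod 4 = 3; sign now -1
(99127/13623) = (3766/13623)   [reduce mod 13623]
3766 = 2^1·1883; (2/13623) = +1 since 13623 mod 8 = 7, so (3766/13623) = (+1)^1·(1883/13623); sign now -1
reciprocity: (1883/13623) = -1·(13623/1883) since 1883 mod 4 = 3, 13623 mod 4 = 3; sign now +1
(13623/1883) = (442/1883)   [reduce mod 1883]
442 = 2^1·221; (2/1883) = -1 since 1883 mod 8 = 3, so (442/1883) = (-1)^1·(221/1883); sign now -1
reciprocity: (221/1883) = +1·(1883/221) since 221 mod 4 = 1, 1883 mod 4 = 3; sign now -1
(1883/221) = (115/221)   [reduce mod 221]
reciprocity: (115/221) = +1·(221/115) since 115 mod 4 = 3, 221 mod 4 = 1; sign now -1
(221/115) = (106/115)   [reduce mod 115]
106 = 2^1·53; (2/115) = -1 since 115 mod 8 = 3, so (106/115) = (-1)^1·(53/115); sign now +1
reciprocity: (53/115) = +1·(115/53) since 53 mod 4 = 1, 115 mod 4 = 3; sign now +1
(115/53) = (9/53)   [reduce mod 53]
reciprocity: (9/53) = +1·(53/9) since 9 mod 4 = 1, 53 mod 4 = 1; sign now +1
(53/9) = (8/9)   [reduce mod 9]
8 = 2^3·1; (2/9) = +1 since 9 mod 8 = 1, so (8/9) = (+1)^3·(1/9); sign now +1
(1/9) = 1; final value = sign = +1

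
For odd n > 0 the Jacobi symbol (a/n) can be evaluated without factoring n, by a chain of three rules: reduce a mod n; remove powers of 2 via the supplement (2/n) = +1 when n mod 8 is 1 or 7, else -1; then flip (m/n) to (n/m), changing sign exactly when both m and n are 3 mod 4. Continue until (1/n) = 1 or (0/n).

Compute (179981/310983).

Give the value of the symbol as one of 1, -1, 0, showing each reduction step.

reciprocity: (179981/310983) = +1·(310983/179981) since 179981 mod 4 = 1, 310983 mod 4 = 3; sign now +1
(310983/179981) = (131002/179981)   [reduce mod 179981]
131002 = 2^1·65501; (2/179981) = -1 since 179981 mod 8 = 5, so (131002/179981) = (-1)^1·(65501/179981); sign now -1
reciprocity: (65501/179981) = +1·(179981/65501) since 65501 mod 4 = 1, 179981 mod 4 = 1; sign now -1
(179981/65501) = (48979/65501)   [reduce mod 65501]
reciprocity: (48979/65501) = +1·(65501/48979) since 48979 mod 4 = 3, 65501 mod 4 = 1; sign now -1
(65501/48979) = (16522/48979)   [reduce mod 48979]
16522 = 2^1·8261; (2/48979) = -1 since 48979 mod 8 = 3, so (16522/48979) = (-1)^1·(8261/48979); sign now +1
reciprocity: (8261/48979) = +1·(48979/8261) since 8261 mod 4 = 1, 48979 mod 4 = 3; sign now +1
(48979/8261) = (7674/8261)   [reduce mod 8261]
7674 = 2^1·3837; (2/8261) = -1 since 8261 mod 8 = 5, so (7674/8261) = (-1)^1·(3837/8261); sign now -1
reciprocity: (3837/8261) = +1·(8261/3837) since 3837 mod 4 = 1, 8261 mod 4 = 1; sign now -1
(8261/3837) = (587/3837)   [reduce mod 3837]
reciprocity: (587/3837) = +1·(3837/587) since 587 mod 4 = 3, 3837 mod 4 = 1; sign now -1
(3837/587) = (315/587)   [reduce mod 587]
reciprocity: (315/587) = -1·(587/315) since 315 mod 4 = 3, 587 mod 4 = 3; sign now +1
(587/315) = (272/315)   [reduce mod 315]
272 = 2^4·17; (2/315) = -1 since 315 mod 8 = 3, so (272/315) = (-1)^4·(17/315); sign now +1
reciprocity: (17/315) = +1·(315/17) since 17 mod 4 = 1, 315 mod 4 = 3; sign now +1
(315/17) = (9/17)   [reduce mod 17]
reciprocity: (9/17) = +1·(17/9) since 9 mod 4 = 1, 17 mod 4 = 1; sign now +1
(17/9) = (8/9)   [reduce mod 9]
8 = 2^3·1; (2/9) = +1 since 9 mod 8 = 1, so (8/9) = (+1)^3·(1/9); sign now +1
(1/9) = 1; final value = sign = +1

1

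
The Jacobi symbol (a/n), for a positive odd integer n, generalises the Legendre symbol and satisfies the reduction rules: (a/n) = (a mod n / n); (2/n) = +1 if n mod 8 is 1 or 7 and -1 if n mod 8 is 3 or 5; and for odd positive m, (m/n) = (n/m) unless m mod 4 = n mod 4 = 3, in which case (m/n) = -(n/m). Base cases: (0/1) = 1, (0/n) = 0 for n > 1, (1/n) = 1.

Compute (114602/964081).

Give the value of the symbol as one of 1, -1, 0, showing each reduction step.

114602 = 2^1·57301; (2/964081) = +1 since 964081 mod 8 = 1, so (114602/964081) = (+1)^1·(57301/964081); sign now +1
reciprocity: (57301/964081) = +1·(964081/57301) since 57301 mod 4 = 1, 964081 mod 4 = 1; sign now +1
(964081/57301) = (47265/57301)   [reduce mod 57301]
reciprocity: (47265/57301) = +1·(57301/47265) since 47265 mod 4 = 1, 57301 mod 4 = 1; sign now +1
(57301/47265) = (10036/47265)   [reduce mod 47265]
10036 = 2^2·2509; (2/47265) = +1 since 47265 mod 8 = 1, so (10036/47265) = (+1)^2·(2509/47265); sign now +1
reciprocity: (2509/47265) = +1·(47265/2509) since 2509 mod 4 = 1, 47265 mod 4 = 1; sign now +1
(47265/2509) = (2103/2509)   [reduce mod 2509]
reciprocity: (2103/2509) = +1·(2509/2103) since 2103 mod 4 = 3, 2509 mod 4 = 1; sign now +1
(2509/2103) = (406/2103)   [reduce mod 2103]
406 = 2^1·203; (2/2103) = +1 since 2103 mod 8 = 7, so (406/2103) = (+1)^1·(203/2103); sign now +1
reciprocity: (203/2103) = -1·(2103/203) since 203 mod 4 = 3, 2103 mod 4 = 3; sign now -1
(2103/203) = (73/203)   [reduce mod 203]
reciprocity: (73/203) = +1·(203/73) since 73 mod 4 = 1, 203 mod 4 = 3; sign now -1
(203/73) = (57/73)   [reduce mod 73]
reciprocity: (57/73) = +1·(73/57) since 57 mod 4 = 1, 73 mod 4 = 1; sign now -1
(73/57) = (16/57)   [reduce mod 57]
16 = 2^4·1; (2/57) = +1 since 57 mod 8 = 1, so (16/57) = (+1)^4·(1/57); sign now -1
(1/57) = 1; final value = sign = -1

-1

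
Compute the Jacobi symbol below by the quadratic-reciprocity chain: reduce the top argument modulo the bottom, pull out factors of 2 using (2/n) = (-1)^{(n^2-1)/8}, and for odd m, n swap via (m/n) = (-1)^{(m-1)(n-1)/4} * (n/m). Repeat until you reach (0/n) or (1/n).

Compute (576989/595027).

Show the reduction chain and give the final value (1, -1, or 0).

flip (576989/595027) -> (595027/576989): both odd, 576989 mod 4 = 1, 595027 mod 4 = 3, so the flip contributes +1; sign now +1
(595027/576989): 595027 mod 576989 = 18038, so (595027/576989) = (18038/576989)
factor out 2^1: 18038 = 2^1·9019; with 576989 mod 8 = 5, (2/576989) = -1; sign now -1; continue with (9019/576989)
flip (9019/576989) -> (576989/9019): both odd, 9019 mod 4 = 3, 576989 mod 4 = 1, so the flip contributes +1; sign now -1
(576989/9019): 576989 mod 9019 = 8792, so (576989/9019) = (8792/9019)
factor out 2^3: 8792 = 2^3·1099; with 9019 mod 8 = 3, (2/9019) = -1; sign now +1; continue with (1099/9019)
flip (1099/9019) -> (9019/1099): both odd, 1099 mod 4 = 3, 9019 mod 4 = 3, so the flip contributes -1; sign now -1
(9019/1099): 9019 mod 1099 = 227, so (9019/1099) = (227/1099)
flip (227/1099) -> (1099/227): both odd, 227 mod 4 = 3, 1099 mod 4 = 3, so the flip contributes -1; sign now +1
(1099/227): 1099 mod 227 = 191, so (1099/227) = (191/227)
flip (191/227) -> (227/191): both odd, 191 mod 4 = 3, 227 mod 4 = 3, so the flip contributes -1; sign now -1
(227/191): 227 mod 191 = 36, so (227/191) = (36/191)
factor out 2^2: 36 = 2^2·9; with 191 mod 8 = 7, (2/191) = +1; sign now -1; continue with (9/191)
flip (9/191) -> (191/9): both odd, 9 mod 4 = 1, 191 mod 4 = 3, so the flip contributes +1; sign now -1
(191/9): 191 mod 9 = 2, so (191/9) = (2/9)
factor out 2^1: 2 = 2^1·1; with 9 mod 8 = 1, (2/9) = +1; sign now -1; continue with (1/9)
reached (1/9) = 1, so the symbol is -1

-1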